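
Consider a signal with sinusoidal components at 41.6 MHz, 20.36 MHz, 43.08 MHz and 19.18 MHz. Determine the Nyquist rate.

Highest-frequency component: 43.08 MHz.
Nyquist rate = 2 × 43.08 MHz = 86.16 MHz.

86.16 MHz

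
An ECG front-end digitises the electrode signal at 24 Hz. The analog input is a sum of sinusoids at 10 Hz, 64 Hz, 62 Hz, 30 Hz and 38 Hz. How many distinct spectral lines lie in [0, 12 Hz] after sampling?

3

fs/2 = 12 Hz.
10 Hz ≤ fs/2 = 12 Hz, passes unchanged.
64 Hz mod fs = 16 Hz.
16 Hz > fs/2 = 12 Hz, folds to fs − 16 Hz = 8 Hz.
62 Hz mod fs = 14 Hz.
14 Hz > fs/2 = 12 Hz, folds to fs − 14 Hz = 10 Hz.
30 Hz mod fs = 6 Hz.
6 Hz ≤ fs/2 = 12 Hz, appears at 6 Hz.
38 Hz mod fs = 14 Hz.
14 Hz > fs/2 = 12 Hz, folds to fs − 14 Hz = 10 Hz.
Distinct values: {6 Hz, 8 Hz, 10 Hz} → 3.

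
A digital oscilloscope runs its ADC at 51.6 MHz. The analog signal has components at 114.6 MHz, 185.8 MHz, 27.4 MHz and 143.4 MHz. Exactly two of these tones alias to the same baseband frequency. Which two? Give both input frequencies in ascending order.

114.6 MHz, 143.4 MHz

fs/2 = 25.8 MHz.
114.6 MHz mod fs = 11.4 MHz.
11.4 MHz ≤ fs/2 = 25.8 MHz, appears at 11.4 MHz.
185.8 MHz mod fs = 31 MHz.
31 MHz > fs/2 = 25.8 MHz, folds to fs − 31 MHz = 20.6 MHz.
27.4 MHz > fs/2 = 25.8 MHz, folds to fs − 27.4 MHz = 24.2 MHz.
143.4 MHz mod fs = 40.2 MHz.
40.2 MHz > fs/2 = 25.8 MHz, folds to fs − 40.2 MHz = 11.4 MHz.
114.6 MHz and 143.4 MHz both map to 11.4 MHz.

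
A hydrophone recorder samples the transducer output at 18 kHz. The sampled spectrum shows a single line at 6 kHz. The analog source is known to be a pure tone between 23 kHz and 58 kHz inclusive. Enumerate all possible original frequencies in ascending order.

Frequencies that alias to 6 kHz are k·fs ± 6 kHz for integer k ≥ 0.
k=0: 6 kHz.
k=1: 12 kHz, 24 kHz.
k=2: 30 kHz, 42 kHz.
k=3: 48 kHz, 60 kHz.
k=4: 66 kHz, 78 kHz.
Within [23 kHz, 58 kHz]: 24 kHz, 30 kHz, 42 kHz, 48 kHz.

24 kHz, 30 kHz, 42 kHz, 48 kHz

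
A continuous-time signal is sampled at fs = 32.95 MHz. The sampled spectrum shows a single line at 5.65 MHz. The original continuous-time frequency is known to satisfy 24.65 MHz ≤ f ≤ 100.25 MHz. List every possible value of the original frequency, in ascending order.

27.3 MHz, 38.6 MHz, 60.25 MHz, 71.55 MHz, 93.2 MHz

Frequencies that alias to 5.65 MHz are k·fs ± 5.65 MHz for integer k ≥ 0.
k=0: 5.65 MHz.
k=1: 27.3 MHz, 38.6 MHz.
k=2: 60.25 MHz, 71.55 MHz.
k=3: 93.2 MHz, 104.5 MHz.
k=4: 126.15 MHz, 137.45 MHz.
Within [24.65 MHz, 100.25 MHz]: 27.3 MHz, 38.6 MHz, 60.25 MHz, 71.55 MHz, 93.2 MHz.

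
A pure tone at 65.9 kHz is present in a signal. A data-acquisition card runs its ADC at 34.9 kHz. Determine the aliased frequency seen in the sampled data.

3.9 kHz

65.9 kHz mod fs = 31 kHz.
31 kHz > fs/2 = 17.45 kHz, folds to fs − 31 kHz = 3.9 kHz.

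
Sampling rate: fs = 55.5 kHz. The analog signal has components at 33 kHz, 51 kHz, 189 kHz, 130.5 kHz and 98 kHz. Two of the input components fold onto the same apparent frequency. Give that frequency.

22.5 kHz

fs/2 = 27.75 kHz.
33 kHz > fs/2 = 27.75 kHz, folds to fs − 33 kHz = 22.5 kHz.
51 kHz > fs/2 = 27.75 kHz, folds to fs − 51 kHz = 4.5 kHz.
189 kHz mod fs = 22.5 kHz.
22.5 kHz ≤ fs/2 = 27.75 kHz, appears at 22.5 kHz.
130.5 kHz mod fs = 19.5 kHz.
19.5 kHz ≤ fs/2 = 27.75 kHz, appears at 19.5 kHz.
98 kHz mod fs = 42.5 kHz.
42.5 kHz > fs/2 = 27.75 kHz, folds to fs − 42.5 kHz = 13 kHz.
33 kHz and 189 kHz both map to 22.5 kHz.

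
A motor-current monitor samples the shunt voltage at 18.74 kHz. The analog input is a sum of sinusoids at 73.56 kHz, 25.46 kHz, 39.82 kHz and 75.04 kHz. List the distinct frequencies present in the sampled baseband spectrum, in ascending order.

fs/2 = 9.37 kHz.
73.56 kHz mod fs = 17.34 kHz.
17.34 kHz > fs/2 = 9.37 kHz, folds to fs − 17.34 kHz = 1.4 kHz.
25.46 kHz mod fs = 6.72 kHz.
6.72 kHz ≤ fs/2 = 9.37 kHz, appears at 6.72 kHz.
39.82 kHz mod fs = 2.34 kHz.
2.34 kHz ≤ fs/2 = 9.37 kHz, appears at 2.34 kHz.
75.04 kHz mod fs = 0.08 kHz.
0.08 kHz ≤ fs/2 = 9.37 kHz, appears at 0.08 kHz.
Distinct values: {0.08 kHz, 1.4 kHz, 2.34 kHz, 6.72 kHz}.

0.08 kHz, 1.4 kHz, 2.34 kHz, 6.72 kHz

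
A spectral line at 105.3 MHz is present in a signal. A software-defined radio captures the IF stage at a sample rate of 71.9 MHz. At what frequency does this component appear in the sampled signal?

33.4 MHz

105.3 MHz mod fs = 33.4 MHz.
33.4 MHz ≤ fs/2 = 35.95 MHz, appears at 33.4 MHz.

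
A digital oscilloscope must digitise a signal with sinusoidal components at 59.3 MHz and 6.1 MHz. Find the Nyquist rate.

118.6 MHz

Highest-frequency component: 59.3 MHz.
Nyquist rate = 2 × 59.3 MHz = 118.6 MHz.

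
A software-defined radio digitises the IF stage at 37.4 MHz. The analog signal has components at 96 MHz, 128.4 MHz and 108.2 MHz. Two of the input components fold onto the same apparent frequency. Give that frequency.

fs/2 = 18.7 MHz.
96 MHz mod fs = 21.2 MHz.
21.2 MHz > fs/2 = 18.7 MHz, folds to fs − 21.2 MHz = 16.2 MHz.
128.4 MHz mod fs = 16.2 MHz.
16.2 MHz ≤ fs/2 = 18.7 MHz, appears at 16.2 MHz.
108.2 MHz mod fs = 33.4 MHz.
33.4 MHz > fs/2 = 18.7 MHz, folds to fs − 33.4 MHz = 4 MHz.
96 MHz and 128.4 MHz both map to 16.2 MHz.

16.2 MHz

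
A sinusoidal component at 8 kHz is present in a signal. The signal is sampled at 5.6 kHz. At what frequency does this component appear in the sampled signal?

8 kHz mod fs = 2.4 kHz.
2.4 kHz ≤ fs/2 = 2.8 kHz, appears at 2.4 kHz.

2.4 kHz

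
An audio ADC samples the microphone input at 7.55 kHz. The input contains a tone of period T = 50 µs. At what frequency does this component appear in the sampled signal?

2.65 kHz

T = 50 µs → f = 1/T = 20 kHz.
20 kHz mod fs = 4.9 kHz.
4.9 kHz > fs/2 = 3.775 kHz, folds to fs − 4.9 kHz = 2.65 kHz.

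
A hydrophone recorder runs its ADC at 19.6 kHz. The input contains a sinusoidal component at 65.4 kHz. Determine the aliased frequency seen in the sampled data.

65.4 kHz mod fs = 6.6 kHz.
6.6 kHz ≤ fs/2 = 9.8 kHz, appears at 6.6 kHz.

6.6 kHz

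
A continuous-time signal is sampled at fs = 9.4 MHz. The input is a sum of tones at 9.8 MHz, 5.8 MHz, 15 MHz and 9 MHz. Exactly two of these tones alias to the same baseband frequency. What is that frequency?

0.4 MHz

fs/2 = 4.7 MHz.
9.8 MHz mod fs = 0.4 MHz.
0.4 MHz ≤ fs/2 = 4.7 MHz, appears at 0.4 MHz.
5.8 MHz > fs/2 = 4.7 MHz, folds to fs − 5.8 MHz = 3.6 MHz.
15 MHz mod fs = 5.6 MHz.
5.6 MHz > fs/2 = 4.7 MHz, folds to fs − 5.6 MHz = 3.8 MHz.
9 MHz > fs/2 = 4.7 MHz, folds to fs − 9 MHz = 0.4 MHz.
9 MHz and 9.8 MHz both map to 0.4 MHz.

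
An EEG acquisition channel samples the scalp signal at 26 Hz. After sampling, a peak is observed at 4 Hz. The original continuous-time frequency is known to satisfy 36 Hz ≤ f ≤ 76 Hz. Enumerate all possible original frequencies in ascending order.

Frequencies that alias to 4 Hz are k·fs ± 4 Hz for integer k ≥ 0.
k=0: 4 Hz.
k=1: 22 Hz, 30 Hz.
k=2: 48 Hz, 56 Hz.
k=3: 74 Hz, 82 Hz.
k=4: 100 Hz, 108 Hz.
Within [36 Hz, 76 Hz]: 48 Hz, 56 Hz, 74 Hz.

48 Hz, 56 Hz, 74 Hz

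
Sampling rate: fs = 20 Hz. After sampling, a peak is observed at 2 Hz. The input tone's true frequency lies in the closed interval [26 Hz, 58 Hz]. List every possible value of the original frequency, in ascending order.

38 Hz, 42 Hz, 58 Hz

Frequencies that alias to 2 Hz are k·fs ± 2 Hz for integer k ≥ 0.
k=0: 2 Hz.
k=1: 18 Hz, 22 Hz.
k=2: 38 Hz, 42 Hz.
k=3: 58 Hz, 62 Hz.
k=4: 78 Hz, 82 Hz.
Within [26 Hz, 58 Hz]: 38 Hz, 42 Hz, 58 Hz.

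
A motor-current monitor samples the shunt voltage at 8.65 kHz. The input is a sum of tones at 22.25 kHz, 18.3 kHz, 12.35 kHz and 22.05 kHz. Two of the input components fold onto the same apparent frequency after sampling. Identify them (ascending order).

fs/2 = 4.325 kHz.
22.25 kHz mod fs = 4.95 kHz.
4.95 kHz > fs/2 = 4.325 kHz, folds to fs − 4.95 kHz = 3.7 kHz.
18.3 kHz mod fs = 1 kHz.
1 kHz ≤ fs/2 = 4.325 kHz, appears at 1 kHz.
12.35 kHz mod fs = 3.7 kHz.
3.7 kHz ≤ fs/2 = 4.325 kHz, appears at 3.7 kHz.
22.05 kHz mod fs = 4.75 kHz.
4.75 kHz > fs/2 = 4.325 kHz, folds to fs − 4.75 kHz = 3.9 kHz.
12.35 kHz and 22.25 kHz both map to 3.7 kHz.

12.35 kHz, 22.25 kHz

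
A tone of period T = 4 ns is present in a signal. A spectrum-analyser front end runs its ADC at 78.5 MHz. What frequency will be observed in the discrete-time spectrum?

T = 4 ns → f = 1/T = 250 MHz.
250 MHz mod fs = 14.5 MHz.
14.5 MHz ≤ fs/2 = 39.25 MHz, appears at 14.5 MHz.

14.5 MHz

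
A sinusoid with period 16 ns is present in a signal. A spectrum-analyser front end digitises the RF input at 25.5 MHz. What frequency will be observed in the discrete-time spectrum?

11.5 MHz

T = 16 ns → f = 1/T = 62.5 MHz.
62.5 MHz mod fs = 11.5 MHz.
11.5 MHz ≤ fs/2 = 12.75 MHz, appears at 11.5 MHz.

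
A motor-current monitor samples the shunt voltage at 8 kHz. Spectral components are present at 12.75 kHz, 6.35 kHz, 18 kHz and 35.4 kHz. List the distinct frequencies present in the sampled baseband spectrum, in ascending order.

1.65 kHz, 2 kHz, 3.25 kHz, 3.4 kHz

fs/2 = 4 kHz.
12.75 kHz mod fs = 4.75 kHz.
4.75 kHz > fs/2 = 4 kHz, folds to fs − 4.75 kHz = 3.25 kHz.
6.35 kHz > fs/2 = 4 kHz, folds to fs − 6.35 kHz = 1.65 kHz.
18 kHz mod fs = 2 kHz.
2 kHz ≤ fs/2 = 4 kHz, appears at 2 kHz.
35.4 kHz mod fs = 3.4 kHz.
3.4 kHz ≤ fs/2 = 4 kHz, appears at 3.4 kHz.
Distinct values: {1.65 kHz, 2 kHz, 3.25 kHz, 3.4 kHz}.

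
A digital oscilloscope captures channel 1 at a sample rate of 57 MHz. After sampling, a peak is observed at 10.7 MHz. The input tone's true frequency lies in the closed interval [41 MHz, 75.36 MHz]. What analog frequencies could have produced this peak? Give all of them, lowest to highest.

Frequencies that alias to 10.7 MHz are k·fs ± 10.7 MHz for integer k ≥ 0.
k=0: 10.7 MHz.
k=1: 46.3 MHz, 67.7 MHz.
k=2: 103.3 MHz, 124.7 MHz.
Within [41 MHz, 75.36 MHz]: 46.3 MHz, 67.7 MHz.

46.3 MHz, 67.7 MHz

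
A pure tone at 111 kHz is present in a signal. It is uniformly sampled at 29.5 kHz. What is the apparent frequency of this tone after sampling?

7 kHz

111 kHz mod fs = 22.5 kHz.
22.5 kHz > fs/2 = 14.75 kHz, folds to fs − 22.5 kHz = 7 kHz.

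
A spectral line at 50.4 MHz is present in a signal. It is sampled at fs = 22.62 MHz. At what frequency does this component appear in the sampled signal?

5.16 MHz

50.4 MHz mod fs = 5.16 MHz.
5.16 MHz ≤ fs/2 = 11.31 MHz, appears at 5.16 MHz.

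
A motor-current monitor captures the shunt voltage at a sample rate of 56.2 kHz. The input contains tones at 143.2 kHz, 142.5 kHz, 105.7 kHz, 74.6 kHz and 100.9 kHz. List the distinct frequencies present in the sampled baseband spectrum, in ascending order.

fs/2 = 28.1 kHz.
143.2 kHz mod fs = 30.8 kHz.
30.8 kHz > fs/2 = 28.1 kHz, folds to fs − 30.8 kHz = 25.4 kHz.
142.5 kHz mod fs = 30.1 kHz.
30.1 kHz > fs/2 = 28.1 kHz, folds to fs − 30.1 kHz = 26.1 kHz.
105.7 kHz mod fs = 49.5 kHz.
49.5 kHz > fs/2 = 28.1 kHz, folds to fs − 49.5 kHz = 6.7 kHz.
74.6 kHz mod fs = 18.4 kHz.
18.4 kHz ≤ fs/2 = 28.1 kHz, appears at 18.4 kHz.
100.9 kHz mod fs = 44.7 kHz.
44.7 kHz > fs/2 = 28.1 kHz, folds to fs − 44.7 kHz = 11.5 kHz.
Distinct values: {6.7 kHz, 11.5 kHz, 18.4 kHz, 25.4 kHz, 26.1 kHz}.

6.7 kHz, 11.5 kHz, 18.4 kHz, 25.4 kHz, 26.1 kHz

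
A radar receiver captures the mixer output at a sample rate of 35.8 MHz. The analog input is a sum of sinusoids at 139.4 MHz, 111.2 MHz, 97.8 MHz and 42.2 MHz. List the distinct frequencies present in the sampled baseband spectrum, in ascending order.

3.8 MHz, 6.4 MHz, 9.6 MHz

fs/2 = 17.9 MHz.
139.4 MHz mod fs = 32 MHz.
32 MHz > fs/2 = 17.9 MHz, folds to fs − 32 MHz = 3.8 MHz.
111.2 MHz mod fs = 3.8 MHz.
3.8 MHz ≤ fs/2 = 17.9 MHz, appears at 3.8 MHz.
97.8 MHz mod fs = 26.2 MHz.
26.2 MHz > fs/2 = 17.9 MHz, folds to fs − 26.2 MHz = 9.6 MHz.
42.2 MHz mod fs = 6.4 MHz.
6.4 MHz ≤ fs/2 = 17.9 MHz, appears at 6.4 MHz.
Distinct values: {3.8 MHz, 6.4 MHz, 9.6 MHz}.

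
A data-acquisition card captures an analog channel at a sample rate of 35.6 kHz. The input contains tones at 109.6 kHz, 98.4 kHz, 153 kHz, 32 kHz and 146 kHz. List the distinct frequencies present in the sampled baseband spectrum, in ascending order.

2.8 kHz, 3.6 kHz, 8.4 kHz, 10.6 kHz

fs/2 = 17.8 kHz.
109.6 kHz mod fs = 2.8 kHz.
2.8 kHz ≤ fs/2 = 17.8 kHz, appears at 2.8 kHz.
98.4 kHz mod fs = 27.2 kHz.
27.2 kHz > fs/2 = 17.8 kHz, folds to fs − 27.2 kHz = 8.4 kHz.
153 kHz mod fs = 10.6 kHz.
10.6 kHz ≤ fs/2 = 17.8 kHz, appears at 10.6 kHz.
32 kHz > fs/2 = 17.8 kHz, folds to fs − 32 kHz = 3.6 kHz.
146 kHz mod fs = 3.6 kHz.
3.6 kHz ≤ fs/2 = 17.8 kHz, appears at 3.6 kHz.
Distinct values: {2.8 kHz, 3.6 kHz, 8.4 kHz, 10.6 kHz}.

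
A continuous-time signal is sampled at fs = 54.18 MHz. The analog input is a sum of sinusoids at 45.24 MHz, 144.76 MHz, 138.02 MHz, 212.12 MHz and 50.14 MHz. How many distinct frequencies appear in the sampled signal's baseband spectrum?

5

fs/2 = 27.09 MHz.
45.24 MHz > fs/2 = 27.09 MHz, folds to fs − 45.24 MHz = 8.94 MHz.
144.76 MHz mod fs = 36.4 MHz.
36.4 MHz > fs/2 = 27.09 MHz, folds to fs − 36.4 MHz = 17.78 MHz.
138.02 MHz mod fs = 29.66 MHz.
29.66 MHz > fs/2 = 27.09 MHz, folds to fs − 29.66 MHz = 24.52 MHz.
212.12 MHz mod fs = 49.58 MHz.
49.58 MHz > fs/2 = 27.09 MHz, folds to fs − 49.58 MHz = 4.6 MHz.
50.14 MHz > fs/2 = 27.09 MHz, folds to fs − 50.14 MHz = 4.04 MHz.
Distinct values: {4.04 MHz, 4.6 MHz, 8.94 MHz, 17.78 MHz, 24.52 MHz} → 5.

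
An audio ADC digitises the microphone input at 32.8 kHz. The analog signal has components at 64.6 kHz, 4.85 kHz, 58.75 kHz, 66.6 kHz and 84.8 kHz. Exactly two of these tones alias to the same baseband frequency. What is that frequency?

1 kHz

fs/2 = 16.4 kHz.
64.6 kHz mod fs = 31.8 kHz.
31.8 kHz > fs/2 = 16.4 kHz, folds to fs − 31.8 kHz = 1 kHz.
4.85 kHz ≤ fs/2 = 16.4 kHz, passes unchanged.
58.75 kHz mod fs = 25.95 kHz.
25.95 kHz > fs/2 = 16.4 kHz, folds to fs − 25.95 kHz = 6.85 kHz.
66.6 kHz mod fs = 1 kHz.
1 kHz ≤ fs/2 = 16.4 kHz, appears at 1 kHz.
84.8 kHz mod fs = 19.2 kHz.
19.2 kHz > fs/2 = 16.4 kHz, folds to fs − 19.2 kHz = 13.6 kHz.
64.6 kHz and 66.6 kHz both map to 1 kHz.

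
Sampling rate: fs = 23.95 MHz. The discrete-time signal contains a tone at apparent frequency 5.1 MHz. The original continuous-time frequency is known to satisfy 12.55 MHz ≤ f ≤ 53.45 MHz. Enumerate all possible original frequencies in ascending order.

18.85 MHz, 29.05 MHz, 42.8 MHz, 53 MHz

Frequencies that alias to 5.1 MHz are k·fs ± 5.1 MHz for integer k ≥ 0.
k=0: 5.1 MHz.
k=1: 18.85 MHz, 29.05 MHz.
k=2: 42.8 MHz, 53 MHz.
k=3: 66.75 MHz, 76.95 MHz.
Within [12.55 MHz, 53.45 MHz]: 18.85 MHz, 29.05 MHz, 42.8 MHz, 53 MHz.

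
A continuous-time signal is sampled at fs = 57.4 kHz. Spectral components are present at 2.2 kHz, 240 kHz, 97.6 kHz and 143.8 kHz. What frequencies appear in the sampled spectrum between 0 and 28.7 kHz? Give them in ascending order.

2.2 kHz, 10.4 kHz, 17.2 kHz, 28.4 kHz

fs/2 = 28.7 kHz.
2.2 kHz ≤ fs/2 = 28.7 kHz, passes unchanged.
240 kHz mod fs = 10.4 kHz.
10.4 kHz ≤ fs/2 = 28.7 kHz, appears at 10.4 kHz.
97.6 kHz mod fs = 40.2 kHz.
40.2 kHz > fs/2 = 28.7 kHz, folds to fs − 40.2 kHz = 17.2 kHz.
143.8 kHz mod fs = 29 kHz.
29 kHz > fs/2 = 28.7 kHz, folds to fs − 29 kHz = 28.4 kHz.
Distinct values: {2.2 kHz, 10.4 kHz, 17.2 kHz, 28.4 kHz}.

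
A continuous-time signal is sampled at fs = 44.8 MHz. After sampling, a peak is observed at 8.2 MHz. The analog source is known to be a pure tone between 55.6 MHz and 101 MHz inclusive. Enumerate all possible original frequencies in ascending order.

Frequencies that alias to 8.2 MHz are k·fs ± 8.2 MHz for integer k ≥ 0.
k=0: 8.2 MHz.
k=1: 36.6 MHz, 53 MHz.
k=2: 81.4 MHz, 97.8 MHz.
k=3: 126.2 MHz, 142.6 MHz.
Within [55.6 MHz, 101 MHz]: 81.4 MHz, 97.8 MHz.

81.4 MHz, 97.8 MHz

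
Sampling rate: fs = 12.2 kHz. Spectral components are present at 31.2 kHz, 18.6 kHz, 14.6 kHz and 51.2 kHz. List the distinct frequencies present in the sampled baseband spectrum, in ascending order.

fs/2 = 6.1 kHz.
31.2 kHz mod fs = 6.8 kHz.
6.8 kHz > fs/2 = 6.1 kHz, folds to fs − 6.8 kHz = 5.4 kHz.
18.6 kHz mod fs = 6.4 kHz.
6.4 kHz > fs/2 = 6.1 kHz, folds to fs − 6.4 kHz = 5.8 kHz.
14.6 kHz mod fs = 2.4 kHz.
2.4 kHz ≤ fs/2 = 6.1 kHz, appears at 2.4 kHz.
51.2 kHz mod fs = 2.4 kHz.
2.4 kHz ≤ fs/2 = 6.1 kHz, appears at 2.4 kHz.
Distinct values: {2.4 kHz, 5.4 kHz, 5.8 kHz}.

2.4 kHz, 5.4 kHz, 5.8 kHz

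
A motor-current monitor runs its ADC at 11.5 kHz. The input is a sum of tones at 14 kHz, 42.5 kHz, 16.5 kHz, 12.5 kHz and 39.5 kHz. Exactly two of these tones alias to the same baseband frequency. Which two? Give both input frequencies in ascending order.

16.5 kHz, 39.5 kHz

fs/2 = 5.75 kHz.
14 kHz mod fs = 2.5 kHz.
2.5 kHz ≤ fs/2 = 5.75 kHz, appears at 2.5 kHz.
42.5 kHz mod fs = 8 kHz.
8 kHz > fs/2 = 5.75 kHz, folds to fs − 8 kHz = 3.5 kHz.
16.5 kHz mod fs = 5 kHz.
5 kHz ≤ fs/2 = 5.75 kHz, appears at 5 kHz.
12.5 kHz mod fs = 1 kHz.
1 kHz ≤ fs/2 = 5.75 kHz, appears at 1 kHz.
39.5 kHz mod fs = 5 kHz.
5 kHz ≤ fs/2 = 5.75 kHz, appears at 5 kHz.
16.5 kHz and 39.5 kHz both map to 5 kHz.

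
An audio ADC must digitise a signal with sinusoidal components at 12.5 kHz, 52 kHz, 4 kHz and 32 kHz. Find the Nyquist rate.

104 kHz

Highest-frequency component: 52 kHz.
Nyquist rate = 2 × 52 kHz = 104 kHz.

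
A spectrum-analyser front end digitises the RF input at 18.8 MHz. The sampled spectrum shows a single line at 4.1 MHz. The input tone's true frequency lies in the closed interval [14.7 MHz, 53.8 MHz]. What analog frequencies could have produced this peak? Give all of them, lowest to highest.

14.7 MHz, 22.9 MHz, 33.5 MHz, 41.7 MHz, 52.3 MHz

Frequencies that alias to 4.1 MHz are k·fs ± 4.1 MHz for integer k ≥ 0.
k=0: 4.1 MHz.
k=1: 14.7 MHz, 22.9 MHz.
k=2: 33.5 MHz, 41.7 MHz.
k=3: 52.3 MHz, 60.5 MHz.
k=4: 71.1 MHz, 79.3 MHz.
Within [14.7 MHz, 53.8 MHz]: 14.7 MHz, 22.9 MHz, 33.5 MHz, 41.7 MHz, 52.3 MHz.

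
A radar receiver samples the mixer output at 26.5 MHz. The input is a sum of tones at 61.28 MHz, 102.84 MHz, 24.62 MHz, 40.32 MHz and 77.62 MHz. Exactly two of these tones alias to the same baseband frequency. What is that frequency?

fs/2 = 13.25 MHz.
61.28 MHz mod fs = 8.28 MHz.
8.28 MHz ≤ fs/2 = 13.25 MHz, appears at 8.28 MHz.
102.84 MHz mod fs = 23.34 MHz.
23.34 MHz > fs/2 = 13.25 MHz, folds to fs − 23.34 MHz = 3.16 MHz.
24.62 MHz > fs/2 = 13.25 MHz, folds to fs − 24.62 MHz = 1.88 MHz.
40.32 MHz mod fs = 13.82 MHz.
13.82 MHz > fs/2 = 13.25 MHz, folds to fs − 13.82 MHz = 12.68 MHz.
77.62 MHz mod fs = 24.62 MHz.
24.62 MHz > fs/2 = 13.25 MHz, folds to fs − 24.62 MHz = 1.88 MHz.
24.62 MHz and 77.62 MHz both map to 1.88 MHz.

1.88 MHz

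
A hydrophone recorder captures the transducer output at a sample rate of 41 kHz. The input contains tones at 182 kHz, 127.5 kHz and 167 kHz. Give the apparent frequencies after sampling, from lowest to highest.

3 kHz, 4.5 kHz, 18 kHz

fs/2 = 20.5 kHz.
182 kHz mod fs = 18 kHz.
18 kHz ≤ fs/2 = 20.5 kHz, appears at 18 kHz.
127.5 kHz mod fs = 4.5 kHz.
4.5 kHz ≤ fs/2 = 20.5 kHz, appears at 4.5 kHz.
167 kHz mod fs = 3 kHz.
3 kHz ≤ fs/2 = 20.5 kHz, appears at 3 kHz.
Distinct values: {3 kHz, 4.5 kHz, 18 kHz}.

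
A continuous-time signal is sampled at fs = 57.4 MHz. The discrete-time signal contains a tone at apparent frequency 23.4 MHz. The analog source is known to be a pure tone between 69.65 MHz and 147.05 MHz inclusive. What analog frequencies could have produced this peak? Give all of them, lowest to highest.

Frequencies that alias to 23.4 MHz are k·fs ± 23.4 MHz for integer k ≥ 0.
k=0: 23.4 MHz.
k=1: 34 MHz, 80.8 MHz.
k=2: 91.4 MHz, 138.2 MHz.
k=3: 148.8 MHz, 195.6 MHz.
Within [69.65 MHz, 147.05 MHz]: 80.8 MHz, 91.4 MHz, 138.2 MHz.

80.8 MHz, 91.4 MHz, 138.2 MHz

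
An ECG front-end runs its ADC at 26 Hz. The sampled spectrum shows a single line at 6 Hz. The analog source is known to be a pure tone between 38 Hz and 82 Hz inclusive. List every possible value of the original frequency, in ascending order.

46 Hz, 58 Hz, 72 Hz

Frequencies that alias to 6 Hz are k·fs ± 6 Hz for integer k ≥ 0.
k=0: 6 Hz.
k=1: 20 Hz, 32 Hz.
k=2: 46 Hz, 58 Hz.
k=3: 72 Hz, 84 Hz.
k=4: 98 Hz, 110 Hz.
Within [38 Hz, 82 Hz]: 46 Hz, 58 Hz, 72 Hz.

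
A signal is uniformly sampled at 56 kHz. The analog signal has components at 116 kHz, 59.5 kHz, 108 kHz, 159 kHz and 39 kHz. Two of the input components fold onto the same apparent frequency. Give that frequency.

fs/2 = 28 kHz.
116 kHz mod fs = 4 kHz.
4 kHz ≤ fs/2 = 28 kHz, appears at 4 kHz.
59.5 kHz mod fs = 3.5 kHz.
3.5 kHz ≤ fs/2 = 28 kHz, appears at 3.5 kHz.
108 kHz mod fs = 52 kHz.
52 kHz > fs/2 = 28 kHz, folds to fs − 52 kHz = 4 kHz.
159 kHz mod fs = 47 kHz.
47 kHz > fs/2 = 28 kHz, folds to fs − 47 kHz = 9 kHz.
39 kHz > fs/2 = 28 kHz, folds to fs − 39 kHz = 17 kHz.
108 kHz and 116 kHz both map to 4 kHz.

4 kHz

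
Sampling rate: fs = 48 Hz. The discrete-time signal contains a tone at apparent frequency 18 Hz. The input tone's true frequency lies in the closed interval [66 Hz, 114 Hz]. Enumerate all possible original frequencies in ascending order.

Frequencies that alias to 18 Hz are k·fs ± 18 Hz for integer k ≥ 0.
k=0: 18 Hz.
k=1: 30 Hz, 66 Hz.
k=2: 78 Hz, 114 Hz.
k=3: 126 Hz, 162 Hz.
Within [66 Hz, 114 Hz]: 66 Hz, 78 Hz, 114 Hz.

66 Hz, 78 Hz, 114 Hz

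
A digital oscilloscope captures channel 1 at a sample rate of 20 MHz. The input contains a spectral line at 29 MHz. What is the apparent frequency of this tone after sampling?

9 MHz

29 MHz mod fs = 9 MHz.
9 MHz ≤ fs/2 = 10 MHz, appears at 9 MHz.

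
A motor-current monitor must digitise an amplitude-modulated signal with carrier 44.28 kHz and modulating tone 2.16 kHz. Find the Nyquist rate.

AM sidebands sit at fc ± fm = 42.12 kHz and 46.44 kHz.
Highest-frequency component: 46.44 kHz.
Nyquist rate = 2 × 46.44 kHz = 92.88 kHz.

92.88 kHz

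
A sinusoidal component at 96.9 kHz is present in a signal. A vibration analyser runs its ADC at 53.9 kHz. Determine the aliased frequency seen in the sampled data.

96.9 kHz mod fs = 43 kHz.
43 kHz > fs/2 = 26.95 kHz, folds to fs − 43 kHz = 10.9 kHz.

10.9 kHz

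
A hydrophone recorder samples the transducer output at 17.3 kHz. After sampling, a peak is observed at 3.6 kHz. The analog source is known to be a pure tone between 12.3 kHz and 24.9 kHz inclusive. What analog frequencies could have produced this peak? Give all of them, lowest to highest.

Frequencies that alias to 3.6 kHz are k·fs ± 3.6 kHz for integer k ≥ 0.
k=0: 3.6 kHz.
k=1: 13.7 kHz, 20.9 kHz.
k=2: 31 kHz, 38.2 kHz.
Within [12.3 kHz, 24.9 kHz]: 13.7 kHz, 20.9 kHz.

13.7 kHz, 20.9 kHz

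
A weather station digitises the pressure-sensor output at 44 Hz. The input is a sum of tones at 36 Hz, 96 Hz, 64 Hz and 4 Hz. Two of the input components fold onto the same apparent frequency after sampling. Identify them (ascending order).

36 Hz, 96 Hz

fs/2 = 22 Hz.
36 Hz > fs/2 = 22 Hz, folds to fs − 36 Hz = 8 Hz.
96 Hz mod fs = 8 Hz.
8 Hz ≤ fs/2 = 22 Hz, appears at 8 Hz.
64 Hz mod fs = 20 Hz.
20 Hz ≤ fs/2 = 22 Hz, appears at 20 Hz.
4 Hz ≤ fs/2 = 22 Hz, passes unchanged.
36 Hz and 96 Hz both map to 8 Hz.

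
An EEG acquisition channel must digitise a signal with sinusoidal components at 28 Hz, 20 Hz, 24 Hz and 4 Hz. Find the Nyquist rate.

56 Hz

Highest-frequency component: 28 Hz.
Nyquist rate = 2 × 28 Hz = 56 Hz.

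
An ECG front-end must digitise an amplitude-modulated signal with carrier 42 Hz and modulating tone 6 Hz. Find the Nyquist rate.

96 Hz

AM sidebands sit at fc ± fm = 36 Hz and 48 Hz.
Highest-frequency component: 48 Hz.
Nyquist rate = 2 × 48 Hz = 96 Hz.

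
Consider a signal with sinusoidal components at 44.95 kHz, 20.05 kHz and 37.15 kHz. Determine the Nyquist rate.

Highest-frequency component: 44.95 kHz.
Nyquist rate = 2 × 44.95 kHz = 89.9 kHz.

89.9 kHz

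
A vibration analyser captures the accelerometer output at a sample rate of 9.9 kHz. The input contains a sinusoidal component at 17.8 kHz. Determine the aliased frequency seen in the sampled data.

17.8 kHz mod fs = 7.9 kHz.
7.9 kHz > fs/2 = 4.95 kHz, folds to fs − 7.9 kHz = 2 kHz.

2 kHz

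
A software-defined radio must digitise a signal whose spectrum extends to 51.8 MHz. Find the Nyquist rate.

Nyquist rate = 2 × 51.8 MHz = 103.6 MHz.

103.6 MHz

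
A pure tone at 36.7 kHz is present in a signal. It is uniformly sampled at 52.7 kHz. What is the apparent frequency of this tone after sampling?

16 kHz

36.7 kHz > fs/2 = 26.35 kHz, folds to fs − 36.7 kHz = 16 kHz.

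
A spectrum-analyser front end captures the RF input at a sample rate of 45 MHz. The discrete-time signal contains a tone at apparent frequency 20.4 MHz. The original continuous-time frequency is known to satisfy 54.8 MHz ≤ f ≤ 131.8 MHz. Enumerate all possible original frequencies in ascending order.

Frequencies that alias to 20.4 MHz are k·fs ± 20.4 MHz for integer k ≥ 0.
k=0: 20.4 MHz.
k=1: 24.6 MHz, 65.4 MHz.
k=2: 69.6 MHz, 110.4 MHz.
k=3: 114.6 MHz, 155.4 MHz.
k=4: 159.6 MHz, 200.4 MHz.
Within [54.8 MHz, 131.8 MHz]: 65.4 MHz, 69.6 MHz, 110.4 MHz, 114.6 MHz.

65.4 MHz, 69.6 MHz, 110.4 MHz, 114.6 MHz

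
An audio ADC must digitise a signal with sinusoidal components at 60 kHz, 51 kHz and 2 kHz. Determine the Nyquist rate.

Highest-frequency component: 60 kHz.
Nyquist rate = 2 × 60 kHz = 120 kHz.

120 kHz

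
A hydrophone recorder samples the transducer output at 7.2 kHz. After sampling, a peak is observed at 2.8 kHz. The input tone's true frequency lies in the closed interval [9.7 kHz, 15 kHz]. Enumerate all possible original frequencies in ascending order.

Frequencies that alias to 2.8 kHz are k·fs ± 2.8 kHz for integer k ≥ 0.
k=0: 2.8 kHz.
k=1: 4.4 kHz, 10 kHz.
k=2: 11.6 kHz, 17.2 kHz.
k=3: 18.8 kHz, 24.4 kHz.
Within [9.7 kHz, 15 kHz]: 10 kHz, 11.6 kHz.

10 kHz, 11.6 kHz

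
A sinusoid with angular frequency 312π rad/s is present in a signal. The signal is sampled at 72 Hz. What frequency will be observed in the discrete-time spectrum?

12 Hz

ω = 312π rad/s → f = ω/(2π) = 156 Hz.
156 Hz mod fs = 12 Hz.
12 Hz ≤ fs/2 = 36 Hz, appears at 12 Hz.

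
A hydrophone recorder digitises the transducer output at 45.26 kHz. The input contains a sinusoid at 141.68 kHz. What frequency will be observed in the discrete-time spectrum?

5.9 kHz

141.68 kHz mod fs = 5.9 kHz.
5.9 kHz ≤ fs/2 = 22.63 kHz, appears at 5.9 kHz.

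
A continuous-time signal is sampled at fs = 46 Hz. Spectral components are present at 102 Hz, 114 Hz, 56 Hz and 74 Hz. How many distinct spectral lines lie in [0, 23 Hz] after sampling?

3

fs/2 = 23 Hz.
102 Hz mod fs = 10 Hz.
10 Hz ≤ fs/2 = 23 Hz, appears at 10 Hz.
114 Hz mod fs = 22 Hz.
22 Hz ≤ fs/2 = 23 Hz, appears at 22 Hz.
56 Hz mod fs = 10 Hz.
10 Hz ≤ fs/2 = 23 Hz, appears at 10 Hz.
74 Hz mod fs = 28 Hz.
28 Hz > fs/2 = 23 Hz, folds to fs − 28 Hz = 18 Hz.
Distinct values: {10 Hz, 18 Hz, 22 Hz} → 3.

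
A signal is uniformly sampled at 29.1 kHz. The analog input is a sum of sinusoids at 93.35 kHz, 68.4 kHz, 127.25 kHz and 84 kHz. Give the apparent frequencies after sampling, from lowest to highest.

fs/2 = 14.55 kHz.
93.35 kHz mod fs = 6.05 kHz.
6.05 kHz ≤ fs/2 = 14.55 kHz, appears at 6.05 kHz.
68.4 kHz mod fs = 10.2 kHz.
10.2 kHz ≤ fs/2 = 14.55 kHz, appears at 10.2 kHz.
127.25 kHz mod fs = 10.85 kHz.
10.85 kHz ≤ fs/2 = 14.55 kHz, appears at 10.85 kHz.
84 kHz mod fs = 25.8 kHz.
25.8 kHz > fs/2 = 14.55 kHz, folds to fs − 25.8 kHz = 3.3 kHz.
Distinct values: {3.3 kHz, 6.05 kHz, 10.2 kHz, 10.85 kHz}.

3.3 kHz, 6.05 kHz, 10.2 kHz, 10.85 kHz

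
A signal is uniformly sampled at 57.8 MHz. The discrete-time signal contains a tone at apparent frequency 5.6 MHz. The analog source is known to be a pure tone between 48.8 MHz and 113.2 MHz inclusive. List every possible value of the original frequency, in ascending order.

52.2 MHz, 63.4 MHz, 110 MHz

Frequencies that alias to 5.6 MHz are k·fs ± 5.6 MHz for integer k ≥ 0.
k=0: 5.6 MHz.
k=1: 52.2 MHz, 63.4 MHz.
k=2: 110 MHz, 121.2 MHz.
k=3: 167.8 MHz, 179 MHz.
Within [48.8 MHz, 113.2 MHz]: 52.2 MHz, 63.4 MHz, 110 MHz.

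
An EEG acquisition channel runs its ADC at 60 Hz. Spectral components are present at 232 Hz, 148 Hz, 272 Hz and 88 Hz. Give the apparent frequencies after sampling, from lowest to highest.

8 Hz, 28 Hz

fs/2 = 30 Hz.
232 Hz mod fs = 52 Hz.
52 Hz > fs/2 = 30 Hz, folds to fs − 52 Hz = 8 Hz.
148 Hz mod fs = 28 Hz.
28 Hz ≤ fs/2 = 30 Hz, appears at 28 Hz.
272 Hz mod fs = 32 Hz.
32 Hz > fs/2 = 30 Hz, folds to fs − 32 Hz = 28 Hz.
88 Hz mod fs = 28 Hz.
28 Hz ≤ fs/2 = 30 Hz, appears at 28 Hz.
Distinct values: {8 Hz, 28 Hz}.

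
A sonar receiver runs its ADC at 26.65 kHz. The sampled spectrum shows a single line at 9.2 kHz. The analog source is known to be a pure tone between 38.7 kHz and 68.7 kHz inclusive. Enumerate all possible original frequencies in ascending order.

Frequencies that alias to 9.2 kHz are k·fs ± 9.2 kHz for integer k ≥ 0.
k=0: 9.2 kHz.
k=1: 17.45 kHz, 35.85 kHz.
k=2: 44.1 kHz, 62.5 kHz.
k=3: 70.75 kHz, 89.15 kHz.
Within [38.7 kHz, 68.7 kHz]: 44.1 kHz, 62.5 kHz.

44.1 kHz, 62.5 kHz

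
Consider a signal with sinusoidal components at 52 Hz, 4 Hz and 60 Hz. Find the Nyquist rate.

Highest-frequency component: 60 Hz.
Nyquist rate = 2 × 60 Hz = 120 Hz.

120 Hz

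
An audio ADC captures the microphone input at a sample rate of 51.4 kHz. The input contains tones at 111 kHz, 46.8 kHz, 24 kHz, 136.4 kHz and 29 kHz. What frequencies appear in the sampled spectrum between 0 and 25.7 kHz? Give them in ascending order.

4.6 kHz, 8.2 kHz, 17.8 kHz, 22.4 kHz, 24 kHz

fs/2 = 25.7 kHz.
111 kHz mod fs = 8.2 kHz.
8.2 kHz ≤ fs/2 = 25.7 kHz, appears at 8.2 kHz.
46.8 kHz > fs/2 = 25.7 kHz, folds to fs − 46.8 kHz = 4.6 kHz.
24 kHz ≤ fs/2 = 25.7 kHz, passes unchanged.
136.4 kHz mod fs = 33.6 kHz.
33.6 kHz > fs/2 = 25.7 kHz, folds to fs − 33.6 kHz = 17.8 kHz.
29 kHz > fs/2 = 25.7 kHz, folds to fs − 29 kHz = 22.4 kHz.
Distinct values: {4.6 kHz, 8.2 kHz, 17.8 kHz, 22.4 kHz, 24 kHz}.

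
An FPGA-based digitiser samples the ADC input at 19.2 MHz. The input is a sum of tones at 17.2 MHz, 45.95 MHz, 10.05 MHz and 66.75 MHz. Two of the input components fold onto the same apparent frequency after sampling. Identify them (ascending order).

fs/2 = 9.6 MHz.
17.2 MHz > fs/2 = 9.6 MHz, folds to fs − 17.2 MHz = 2 MHz.
45.95 MHz mod fs = 7.55 MHz.
7.55 MHz ≤ fs/2 = 9.6 MHz, appears at 7.55 MHz.
10.05 MHz > fs/2 = 9.6 MHz, folds to fs − 10.05 MHz = 9.15 MHz.
66.75 MHz mod fs = 9.15 MHz.
9.15 MHz ≤ fs/2 = 9.6 MHz, appears at 9.15 MHz.
10.05 MHz and 66.75 MHz both map to 9.15 MHz.

10.05 MHz, 66.75 MHz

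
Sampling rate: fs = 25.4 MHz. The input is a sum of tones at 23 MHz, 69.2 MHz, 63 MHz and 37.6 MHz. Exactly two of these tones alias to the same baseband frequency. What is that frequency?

fs/2 = 12.7 MHz.
23 MHz > fs/2 = 12.7 MHz, folds to fs − 23 MHz = 2.4 MHz.
69.2 MHz mod fs = 18.4 MHz.
18.4 MHz > fs/2 = 12.7 MHz, folds to fs − 18.4 MHz = 7 MHz.
63 MHz mod fs = 12.2 MHz.
12.2 MHz ≤ fs/2 = 12.7 MHz, appears at 12.2 MHz.
37.6 MHz mod fs = 12.2 MHz.
12.2 MHz ≤ fs/2 = 12.7 MHz, appears at 12.2 MHz.
37.6 MHz and 63 MHz both map to 12.2 MHz.

12.2 MHz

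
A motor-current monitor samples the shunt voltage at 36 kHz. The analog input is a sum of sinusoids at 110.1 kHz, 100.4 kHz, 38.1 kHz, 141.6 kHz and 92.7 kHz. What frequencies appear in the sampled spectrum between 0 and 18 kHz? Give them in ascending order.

2.1 kHz, 2.4 kHz, 7.6 kHz, 15.3 kHz

fs/2 = 18 kHz.
110.1 kHz mod fs = 2.1 kHz.
2.1 kHz ≤ fs/2 = 18 kHz, appears at 2.1 kHz.
100.4 kHz mod fs = 28.4 kHz.
28.4 kHz > fs/2 = 18 kHz, folds to fs − 28.4 kHz = 7.6 kHz.
38.1 kHz mod fs = 2.1 kHz.
2.1 kHz ≤ fs/2 = 18 kHz, appears at 2.1 kHz.
141.6 kHz mod fs = 33.6 kHz.
33.6 kHz > fs/2 = 18 kHz, folds to fs − 33.6 kHz = 2.4 kHz.
92.7 kHz mod fs = 20.7 kHz.
20.7 kHz > fs/2 = 18 kHz, folds to fs − 20.7 kHz = 15.3 kHz.
Distinct values: {2.1 kHz, 2.4 kHz, 7.6 kHz, 15.3 kHz}.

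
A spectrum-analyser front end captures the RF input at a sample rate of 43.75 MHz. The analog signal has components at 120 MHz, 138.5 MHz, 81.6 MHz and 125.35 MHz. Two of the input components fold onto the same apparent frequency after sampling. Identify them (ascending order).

81.6 MHz, 125.35 MHz

fs/2 = 21.875 MHz.
120 MHz mod fs = 32.5 MHz.
32.5 MHz > fs/2 = 21.875 MHz, folds to fs − 32.5 MHz = 11.25 MHz.
138.5 MHz mod fs = 7.25 MHz.
7.25 MHz ≤ fs/2 = 21.875 MHz, appears at 7.25 MHz.
81.6 MHz mod fs = 37.85 MHz.
37.85 MHz > fs/2 = 21.875 MHz, folds to fs − 37.85 MHz = 5.9 MHz.
125.35 MHz mod fs = 37.85 MHz.
37.85 MHz > fs/2 = 21.875 MHz, folds to fs − 37.85 MHz = 5.9 MHz.
81.6 MHz and 125.35 MHz both map to 5.9 MHz.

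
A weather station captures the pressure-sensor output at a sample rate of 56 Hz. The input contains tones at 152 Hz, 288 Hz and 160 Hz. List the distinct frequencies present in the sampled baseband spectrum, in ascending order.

8 Hz, 16 Hz

fs/2 = 28 Hz.
152 Hz mod fs = 40 Hz.
40 Hz > fs/2 = 28 Hz, folds to fs − 40 Hz = 16 Hz.
288 Hz mod fs = 8 Hz.
8 Hz ≤ fs/2 = 28 Hz, appears at 8 Hz.
160 Hz mod fs = 48 Hz.
48 Hz > fs/2 = 28 Hz, folds to fs − 48 Hz = 8 Hz.
Distinct values: {8 Hz, 16 Hz}.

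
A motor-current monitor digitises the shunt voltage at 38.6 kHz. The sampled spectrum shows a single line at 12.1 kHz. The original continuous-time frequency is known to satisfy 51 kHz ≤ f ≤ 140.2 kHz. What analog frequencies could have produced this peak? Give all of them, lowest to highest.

Frequencies that alias to 12.1 kHz are k·fs ± 12.1 kHz for integer k ≥ 0.
k=0: 12.1 kHz.
k=1: 26.5 kHz, 50.7 kHz.
k=2: 65.1 kHz, 89.3 kHz.
k=3: 103.7 kHz, 127.9 kHz.
k=4: 142.3 kHz, 166.5 kHz.
Within [51 kHz, 140.2 kHz]: 65.1 kHz, 89.3 kHz, 103.7 kHz, 127.9 kHz.

65.1 kHz, 89.3 kHz, 103.7 kHz, 127.9 kHz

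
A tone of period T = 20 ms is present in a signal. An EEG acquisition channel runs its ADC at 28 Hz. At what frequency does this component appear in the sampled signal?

6 Hz

T = 20 ms → f = 1/T = 50 Hz.
50 Hz mod fs = 22 Hz.
22 Hz > fs/2 = 14 Hz, folds to fs − 22 Hz = 6 Hz.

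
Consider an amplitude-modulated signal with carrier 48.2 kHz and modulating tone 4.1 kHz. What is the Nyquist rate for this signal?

AM sidebands sit at fc ± fm = 44.1 kHz and 52.3 kHz.
Highest-frequency component: 52.3 kHz.
Nyquist rate = 2 × 52.3 kHz = 104.6 kHz.

104.6 kHz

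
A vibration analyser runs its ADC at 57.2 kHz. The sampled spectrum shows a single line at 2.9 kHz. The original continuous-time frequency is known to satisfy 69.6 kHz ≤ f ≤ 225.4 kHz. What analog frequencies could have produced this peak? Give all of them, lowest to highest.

111.5 kHz, 117.3 kHz, 168.7 kHz, 174.5 kHz

Frequencies that alias to 2.9 kHz are k·fs ± 2.9 kHz for integer k ≥ 0.
k=0: 2.9 kHz.
k=1: 54.3 kHz, 60.1 kHz.
k=2: 111.5 kHz, 117.3 kHz.
k=3: 168.7 kHz, 174.5 kHz.
k=4: 225.9 kHz, 231.7 kHz.
Within [69.6 kHz, 225.4 kHz]: 111.5 kHz, 117.3 kHz, 168.7 kHz, 174.5 kHz.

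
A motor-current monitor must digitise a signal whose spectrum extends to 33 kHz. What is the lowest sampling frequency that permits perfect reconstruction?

Nyquist rate = 2 × 33 kHz = 66 kHz.

66 kHz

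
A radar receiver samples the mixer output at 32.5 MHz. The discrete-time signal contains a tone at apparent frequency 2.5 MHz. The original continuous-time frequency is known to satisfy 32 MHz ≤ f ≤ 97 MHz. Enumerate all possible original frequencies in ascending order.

Frequencies that alias to 2.5 MHz are k·fs ± 2.5 MHz for integer k ≥ 0.
k=0: 2.5 MHz.
k=1: 30 MHz, 35 MHz.
k=2: 62.5 MHz, 67.5 MHz.
k=3: 95 MHz, 100 MHz.
k=4: 127.5 MHz, 132.5 MHz.
Within [32 MHz, 97 MHz]: 35 MHz, 62.5 MHz, 67.5 MHz, 95 MHz.

35 MHz, 62.5 MHz, 67.5 MHz, 95 MHz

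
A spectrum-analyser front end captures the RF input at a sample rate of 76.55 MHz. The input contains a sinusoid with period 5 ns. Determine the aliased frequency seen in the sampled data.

T = 5 ns → f = 1/T = 200 MHz.
200 MHz mod fs = 46.9 MHz.
46.9 MHz > fs/2 = 38.275 MHz, folds to fs − 46.9 MHz = 29.65 MHz.

29.65 MHz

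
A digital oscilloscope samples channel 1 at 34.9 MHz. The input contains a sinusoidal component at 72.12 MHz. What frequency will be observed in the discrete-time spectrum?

2.32 MHz

72.12 MHz mod fs = 2.32 MHz.
2.32 MHz ≤ fs/2 = 17.45 MHz, appears at 2.32 MHz.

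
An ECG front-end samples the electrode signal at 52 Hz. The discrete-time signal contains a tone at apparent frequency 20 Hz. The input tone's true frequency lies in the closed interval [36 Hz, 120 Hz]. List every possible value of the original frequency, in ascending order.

72 Hz, 84 Hz

Frequencies that alias to 20 Hz are k·fs ± 20 Hz for integer k ≥ 0.
k=0: 20 Hz.
k=1: 32 Hz, 72 Hz.
k=2: 84 Hz, 124 Hz.
k=3: 136 Hz, 176 Hz.
Within [36 Hz, 120 Hz]: 72 Hz, 84 Hz.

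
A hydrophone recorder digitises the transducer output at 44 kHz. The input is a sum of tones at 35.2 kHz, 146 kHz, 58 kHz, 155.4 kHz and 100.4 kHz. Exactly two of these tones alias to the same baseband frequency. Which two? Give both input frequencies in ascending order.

58 kHz, 146 kHz

fs/2 = 22 kHz.
35.2 kHz > fs/2 = 22 kHz, folds to fs − 35.2 kHz = 8.8 kHz.
146 kHz mod fs = 14 kHz.
14 kHz ≤ fs/2 = 22 kHz, appears at 14 kHz.
58 kHz mod fs = 14 kHz.
14 kHz ≤ fs/2 = 22 kHz, appears at 14 kHz.
155.4 kHz mod fs = 23.4 kHz.
23.4 kHz > fs/2 = 22 kHz, folds to fs − 23.4 kHz = 20.6 kHz.
100.4 kHz mod fs = 12.4 kHz.
12.4 kHz ≤ fs/2 = 22 kHz, appears at 12.4 kHz.
58 kHz and 146 kHz both map to 14 kHz.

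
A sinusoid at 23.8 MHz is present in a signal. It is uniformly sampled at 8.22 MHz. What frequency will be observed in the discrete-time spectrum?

23.8 MHz mod fs = 7.36 MHz.
7.36 MHz > fs/2 = 4.11 MHz, folds to fs − 7.36 MHz = 0.86 MHz.

0.86 MHz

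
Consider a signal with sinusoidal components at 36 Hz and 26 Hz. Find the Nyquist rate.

Highest-frequency component: 36 Hz.
Nyquist rate = 2 × 36 Hz = 72 Hz.

72 Hz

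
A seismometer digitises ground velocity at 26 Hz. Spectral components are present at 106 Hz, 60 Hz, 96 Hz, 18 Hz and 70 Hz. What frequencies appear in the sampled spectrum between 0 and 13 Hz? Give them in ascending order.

2 Hz, 8 Hz

fs/2 = 13 Hz.
106 Hz mod fs = 2 Hz.
2 Hz ≤ fs/2 = 13 Hz, appears at 2 Hz.
60 Hz mod fs = 8 Hz.
8 Hz ≤ fs/2 = 13 Hz, appears at 8 Hz.
96 Hz mod fs = 18 Hz.
18 Hz > fs/2 = 13 Hz, folds to fs − 18 Hz = 8 Hz.
18 Hz > fs/2 = 13 Hz, folds to fs − 18 Hz = 8 Hz.
70 Hz mod fs = 18 Hz.
18 Hz > fs/2 = 13 Hz, folds to fs − 18 Hz = 8 Hz.
Distinct values: {2 Hz, 8 Hz}.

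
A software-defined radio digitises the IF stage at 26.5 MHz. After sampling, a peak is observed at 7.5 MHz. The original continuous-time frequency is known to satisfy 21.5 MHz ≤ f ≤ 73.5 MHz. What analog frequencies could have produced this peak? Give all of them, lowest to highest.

34 MHz, 45.5 MHz, 60.5 MHz, 72 MHz

Frequencies that alias to 7.5 MHz are k·fs ± 7.5 MHz for integer k ≥ 0.
k=0: 7.5 MHz.
k=1: 19 MHz, 34 MHz.
k=2: 45.5 MHz, 60.5 MHz.
k=3: 72 MHz, 87 MHz.
k=4: 98.5 MHz, 113.5 MHz.
Within [21.5 MHz, 73.5 MHz]: 34 MHz, 45.5 MHz, 60.5 MHz, 72 MHz.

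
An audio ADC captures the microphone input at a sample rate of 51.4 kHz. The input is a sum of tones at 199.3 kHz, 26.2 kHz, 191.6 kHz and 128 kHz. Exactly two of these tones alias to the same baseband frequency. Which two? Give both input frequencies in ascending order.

26.2 kHz, 128 kHz

fs/2 = 25.7 kHz.
199.3 kHz mod fs = 45.1 kHz.
45.1 kHz > fs/2 = 25.7 kHz, folds to fs − 45.1 kHz = 6.3 kHz.
26.2 kHz > fs/2 = 25.7 kHz, folds to fs − 26.2 kHz = 25.2 kHz.
191.6 kHz mod fs = 37.4 kHz.
37.4 kHz > fs/2 = 25.7 kHz, folds to fs − 37.4 kHz = 14 kHz.
128 kHz mod fs = 25.2 kHz.
25.2 kHz ≤ fs/2 = 25.7 kHz, appears at 25.2 kHz.
26.2 kHz and 128 kHz both map to 25.2 kHz.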